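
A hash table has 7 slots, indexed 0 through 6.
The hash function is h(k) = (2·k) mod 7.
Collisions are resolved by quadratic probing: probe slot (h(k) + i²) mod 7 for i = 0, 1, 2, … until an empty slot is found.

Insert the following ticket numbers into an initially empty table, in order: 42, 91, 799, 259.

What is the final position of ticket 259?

42 hashes to 0; slot 0 is free → place at 0.
91 hashes to 0; 0 taken → place at 1.
799 hashes to 2; slot 2 is free → place at 2.
259 hashes to 0; 0,1 taken → place at 4.
Table: [42, 91, 799, —, 259, —, —]

4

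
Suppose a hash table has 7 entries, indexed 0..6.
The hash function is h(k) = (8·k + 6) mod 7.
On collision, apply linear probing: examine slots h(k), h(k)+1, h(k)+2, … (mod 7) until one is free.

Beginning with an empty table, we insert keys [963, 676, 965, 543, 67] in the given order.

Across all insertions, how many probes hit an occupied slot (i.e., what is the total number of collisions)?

8

963: h=3 -> slot 3
676: h=3, probe 3,4 -> slot 4
965: h=5 -> slot 5
543: h=3, probe 3,4,5,6 -> slot 6
67: h=3, probe 3,4,5,6,0 -> slot 0
Table: [67, -, -, 963, 676, 965, 543]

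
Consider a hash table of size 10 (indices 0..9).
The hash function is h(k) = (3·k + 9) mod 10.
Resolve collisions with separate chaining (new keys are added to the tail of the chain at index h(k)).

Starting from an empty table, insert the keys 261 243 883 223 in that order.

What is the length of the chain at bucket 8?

261 → bucket 2
243 → bucket 8
883 → bucket 8 (collision)
223 → bucket 8 (collision)
Final buckets:
0: -
1: -
2: 261
3: -
4: -
5: -
6: -
7: -
8: 243 -> 883 -> 223
9: -

3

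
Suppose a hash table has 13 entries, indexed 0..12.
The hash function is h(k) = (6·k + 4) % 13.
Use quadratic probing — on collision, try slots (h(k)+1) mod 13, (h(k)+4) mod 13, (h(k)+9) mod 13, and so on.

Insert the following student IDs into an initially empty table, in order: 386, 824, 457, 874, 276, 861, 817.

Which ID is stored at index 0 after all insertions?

861

386 hashes to 6; slot 6 is free -> place at 6.
824 hashes to 8; slot 8 is free -> place at 8.
457 hashes to 3; slot 3 is free -> place at 3.
874 hashes to 9; slot 9 is free -> place at 9.
276 hashes to 9; 9 taken -> place at 10.
861 hashes to 9; 9,10 taken -> place at 0.
817 hashes to 5; slot 5 is free -> place at 5.
Table: [861, ., ., 457, ., 817, 386, ., 824, 874, 276, ., .]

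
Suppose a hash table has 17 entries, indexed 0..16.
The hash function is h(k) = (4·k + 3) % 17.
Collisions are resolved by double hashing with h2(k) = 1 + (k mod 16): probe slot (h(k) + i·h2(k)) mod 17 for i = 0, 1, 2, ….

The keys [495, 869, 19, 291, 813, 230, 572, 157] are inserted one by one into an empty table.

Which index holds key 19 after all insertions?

15

495: h=11 -> slot 11
869: h=11, h2=6, probe 11,0 -> slot 0
19: h=11, h2=4, probe 11,15 -> slot 15
291: h=11, h2=4, probe 11,15,2 -> slot 2
813: h=8 -> slot 8
230: h=5 -> slot 5
572: h=13 -> slot 13
157: h=2, h2=14, probe 2,16 -> slot 16
Table: [869, _, 291, _, _, 230, _, _, 813, _, _, 495, _, 572, _, 19, 157]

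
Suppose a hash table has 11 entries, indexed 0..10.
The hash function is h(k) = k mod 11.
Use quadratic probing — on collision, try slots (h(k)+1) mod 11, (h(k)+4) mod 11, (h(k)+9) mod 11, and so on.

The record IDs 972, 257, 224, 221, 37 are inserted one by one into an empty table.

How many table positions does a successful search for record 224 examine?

3

972 hashes to 4; slot 4 is free → place at 4.
257 hashes to 4; 4 taken → place at 5.
224 hashes to 4; 4,5 taken → place at 8.
221 hashes to 1; slot 1 is free → place at 1.
37 hashes to 4; 4,5,8 taken → place at 2.
Table: [∅, 221, 37, ∅, 972, 257, ∅, ∅, 224, ∅, ∅]
Lookup 224: h=4, probe 4,5,8 → found at 8.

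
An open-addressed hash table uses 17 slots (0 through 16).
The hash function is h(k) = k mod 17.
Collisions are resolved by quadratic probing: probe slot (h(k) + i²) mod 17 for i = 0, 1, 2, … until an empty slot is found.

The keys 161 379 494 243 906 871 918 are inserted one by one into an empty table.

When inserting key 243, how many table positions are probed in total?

2

161 hashes to 8; slot 8 is free → place at 8.
379 hashes to 5; slot 5 is free → place at 5.
494 hashes to 1; slot 1 is free → place at 1.
243 hashes to 5; 5 taken → place at 6.
906 hashes to 5; 5,6 taken → place at 9.
871 hashes to 4; slot 4 is free → place at 4.
918 hashes to 0; slot 0 is free → place at 0.
Table: [918, 494, —, —, 871, 379, 243, —, 161, 906, —, —, —, —, —, —, —]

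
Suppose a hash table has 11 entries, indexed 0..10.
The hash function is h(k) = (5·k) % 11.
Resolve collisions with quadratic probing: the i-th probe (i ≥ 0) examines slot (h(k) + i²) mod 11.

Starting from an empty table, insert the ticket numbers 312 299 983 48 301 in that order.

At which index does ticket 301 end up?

312: h=9 -> slot 9
299: h=10 -> slot 10
983: h=9, probe 9,10,2 -> slot 2
48: h=9, probe 9,10,2,7 -> slot 7
301: h=9, probe 9,10,2,7,3 -> slot 3
Table: [., ., 983, 301, ., ., ., 48, ., 312, 299]

3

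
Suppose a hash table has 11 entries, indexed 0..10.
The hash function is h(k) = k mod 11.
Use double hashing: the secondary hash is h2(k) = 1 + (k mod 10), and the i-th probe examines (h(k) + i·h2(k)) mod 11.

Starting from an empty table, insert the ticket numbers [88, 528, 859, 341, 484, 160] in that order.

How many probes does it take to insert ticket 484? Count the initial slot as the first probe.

88: h=0 → slot 0
528: h=0, h2=9, probe 0,9 → slot 9
859: h=1 → slot 1
341: h=0, h2=2, probe 0,2 → slot 2
484: h=0, h2=5, probe 0,5 → slot 5
160: h=6 → slot 6
Table: [88, 859, 341, ., ., 484, 160, ., ., 528, .]

2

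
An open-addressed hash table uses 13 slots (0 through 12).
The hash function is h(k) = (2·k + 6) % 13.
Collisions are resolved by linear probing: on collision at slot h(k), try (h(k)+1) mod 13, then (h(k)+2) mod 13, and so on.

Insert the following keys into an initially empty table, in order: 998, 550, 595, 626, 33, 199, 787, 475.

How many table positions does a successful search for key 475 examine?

3

998 hashes to 0; slot 0 is free → place at 0.
550 hashes to 1; slot 1 is free → place at 1.
595 hashes to 0; 0,1 taken → place at 2.
626 hashes to 10; slot 10 is free → place at 10.
33 hashes to 7; slot 7 is free → place at 7.
199 hashes to 1; 1,2 taken → place at 3.
787 hashes to 7; 7 taken → place at 8.
475 hashes to 7; 7,8 taken → place at 9.
Table: [998, 550, 595, 199, ∅, ∅, ∅, 33, 787, 475, 626, ∅, ∅]
Lookup 475: h=7, probe 7,8,9 → found at 9.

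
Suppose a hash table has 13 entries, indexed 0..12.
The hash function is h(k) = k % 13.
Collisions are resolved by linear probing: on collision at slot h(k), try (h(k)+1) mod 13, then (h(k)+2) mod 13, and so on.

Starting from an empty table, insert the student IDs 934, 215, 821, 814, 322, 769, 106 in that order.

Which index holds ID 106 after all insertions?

934: h=11 → slot 11
215: h=7 → slot 7
821: h=2 → slot 2
814: h=8 → slot 8
322: h=10 → slot 10
769: h=2, probe 2,3 → slot 3
106: h=2, probe 2,3,4 → slot 4
Table: [., ., 821, 769, 106, ., ., 215, 814, ., 322, 934, .]

4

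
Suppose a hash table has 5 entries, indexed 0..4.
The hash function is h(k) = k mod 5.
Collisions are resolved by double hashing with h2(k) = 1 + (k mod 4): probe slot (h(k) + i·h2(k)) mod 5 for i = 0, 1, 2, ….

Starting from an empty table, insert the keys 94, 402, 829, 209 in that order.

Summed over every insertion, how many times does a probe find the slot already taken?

3

94: h=4 => slot 4
402: h=2 => slot 2
829: h=4, h2=2, probe 4,1 => slot 1
209: h=4, h2=2, probe 4,1,3 => slot 3
Table: [., 829, 402, 209, 94]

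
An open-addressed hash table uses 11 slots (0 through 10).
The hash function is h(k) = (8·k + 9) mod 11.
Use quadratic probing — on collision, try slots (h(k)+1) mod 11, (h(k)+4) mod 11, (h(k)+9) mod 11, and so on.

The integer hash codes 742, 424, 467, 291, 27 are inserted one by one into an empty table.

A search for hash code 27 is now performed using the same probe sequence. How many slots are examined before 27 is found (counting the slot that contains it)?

4

742 hashes to 5; slot 5 is free => place at 5.
424 hashes to 2; slot 2 is free => place at 2.
467 hashes to 5; 5 taken => place at 6.
291 hashes to 5; 5,6 taken => place at 9.
27 hashes to 5; 5,6,9 taken => place at 3.
Table: [., ., 424, 27, ., 742, 467, ., ., 291, .]
Lookup 27: h=5, probe 5,6,9,3 → found at 3.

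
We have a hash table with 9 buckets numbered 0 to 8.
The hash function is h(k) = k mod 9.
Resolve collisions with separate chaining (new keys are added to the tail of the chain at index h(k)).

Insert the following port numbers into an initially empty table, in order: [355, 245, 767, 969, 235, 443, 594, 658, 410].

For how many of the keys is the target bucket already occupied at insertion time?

3

Insert 355: h=4, bucket 4 empty → new chain.
Insert 245: h=2, bucket 2 empty → new chain.
Insert 767: h=2, bucket 2 nonempty → append to chain.
Insert 969: h=6, bucket 6 empty → new chain.
Insert 235: h=1, bucket 1 empty → new chain.
Insert 443: h=2, bucket 2 nonempty → append to chain.
Insert 594: h=0, bucket 0 empty → new chain.
Insert 658: h=1, bucket 1 nonempty → append to chain.
Insert 410: h=5, bucket 5 empty → new chain.
Final buckets:
0: 594
1: 235 -> 658
2: 245 -> 767 -> 443
3: —
4: 355
5: 410
6: 969
7: —
8: —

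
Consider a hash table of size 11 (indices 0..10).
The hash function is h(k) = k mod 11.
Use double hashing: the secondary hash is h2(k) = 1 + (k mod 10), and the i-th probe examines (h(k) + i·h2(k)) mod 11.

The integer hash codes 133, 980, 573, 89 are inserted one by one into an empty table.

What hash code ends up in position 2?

980

133: h=1 → slot 1
980: h=1, h2=1, probe 1,2 → slot 2
573: h=1, h2=4, probe 1,5 → slot 5
89: h=1, h2=10, probe 1,0 → slot 0
Table: [89, 133, 980, —, —, 573, —, —, —, —, —]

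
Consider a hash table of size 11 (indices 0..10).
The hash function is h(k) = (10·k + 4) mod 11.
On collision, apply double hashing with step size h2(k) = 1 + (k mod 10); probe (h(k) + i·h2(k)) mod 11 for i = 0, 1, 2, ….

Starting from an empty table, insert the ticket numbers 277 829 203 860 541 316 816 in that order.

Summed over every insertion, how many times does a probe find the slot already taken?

277: h=2 -> slot 2
829: h=0 -> slot 0
203: h=10 -> slot 10
860: h=2, h2=1, probe 2,3 -> slot 3
541: h=2, h2=2, probe 2,4 -> slot 4
316: h=7 -> slot 7
816: h=2, h2=7, probe 2,9 -> slot 9
Table: [829, -, 277, 860, 541, -, -, 316, -, 816, 203]

3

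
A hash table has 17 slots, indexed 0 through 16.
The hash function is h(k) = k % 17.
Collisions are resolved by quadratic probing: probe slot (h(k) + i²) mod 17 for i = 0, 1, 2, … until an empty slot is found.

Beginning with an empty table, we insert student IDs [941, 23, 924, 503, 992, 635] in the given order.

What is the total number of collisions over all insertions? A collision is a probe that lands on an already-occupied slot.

11

941 hashes to 6; slot 6 is free -> place at 6.
23 hashes to 6; 6 taken -> place at 7.
924 hashes to 6; 6,7 taken -> place at 10.
503 hashes to 10; 10 taken -> place at 11.
992 hashes to 6; 6,7,10 taken -> place at 15.
635 hashes to 6; 6,7,10,15 taken -> place at 5.
Table: [∅, ∅, ∅, ∅, ∅, 635, 941, 23, ∅, ∅, 924, 503, ∅, ∅, ∅, 992, ∅]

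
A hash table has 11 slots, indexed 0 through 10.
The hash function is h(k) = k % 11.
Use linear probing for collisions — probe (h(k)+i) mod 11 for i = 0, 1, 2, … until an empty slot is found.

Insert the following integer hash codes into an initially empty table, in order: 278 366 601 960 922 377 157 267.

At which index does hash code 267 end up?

10

278: h=3 → slot 3
366: h=3, probe 3,4 → slot 4
601: h=7 → slot 7
960: h=3, probe 3,4,5 → slot 5
922: h=9 → slot 9
377: h=3, probe 3,4,5,6 → slot 6
157: h=3, probe 3,4,5,6,7,8 → slot 8
267: h=3, probe 3,4,5,6,7,8,9,10 → slot 10
Table: [_, _, _, 278, 366, 960, 377, 601, 157, 922, 267]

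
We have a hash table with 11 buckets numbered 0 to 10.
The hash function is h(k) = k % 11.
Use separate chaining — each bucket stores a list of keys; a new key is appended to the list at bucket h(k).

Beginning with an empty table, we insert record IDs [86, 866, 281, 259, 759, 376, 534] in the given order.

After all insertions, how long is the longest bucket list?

3

86 → bucket 9
866 → bucket 8
281 → bucket 6
259 → bucket 6 (collision)
759 → bucket 0
376 → bucket 2
534 → bucket 6 (collision)
Final buckets:
0: 759
1: —
2: 376
3: —
4: —
5: —
6: 281 -> 259 -> 534
7: —
8: 866
9: 86
10: —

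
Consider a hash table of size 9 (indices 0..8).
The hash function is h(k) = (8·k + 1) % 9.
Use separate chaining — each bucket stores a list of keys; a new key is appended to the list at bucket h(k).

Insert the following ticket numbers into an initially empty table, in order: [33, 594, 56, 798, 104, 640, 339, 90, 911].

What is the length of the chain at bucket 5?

1

Insert 33: h=4, bucket 4 empty → new chain.
Insert 594: h=1, bucket 1 empty → new chain.
Insert 56: h=8, bucket 8 empty → new chain.
Insert 798: h=4, bucket 4 nonempty → append to chain.
Insert 104: h=5, bucket 5 empty → new chain.
Insert 640: h=0, bucket 0 empty → new chain.
Insert 339: h=4, bucket 4 nonempty → append to chain.
Insert 90: h=1, bucket 1 nonempty → append to chain.
Insert 911: h=8, bucket 8 nonempty → append to chain.
Final buckets:
0: 640
1: 594 -> 90
2: .
3: .
4: 33 -> 798 -> 339
5: 104
6: .
7: .
8: 56 -> 911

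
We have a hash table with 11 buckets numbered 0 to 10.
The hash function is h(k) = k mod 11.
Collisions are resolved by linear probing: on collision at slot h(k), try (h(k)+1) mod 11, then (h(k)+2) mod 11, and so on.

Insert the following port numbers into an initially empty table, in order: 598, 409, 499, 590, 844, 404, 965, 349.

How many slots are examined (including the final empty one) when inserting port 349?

4

598: h=4 → slot 4
409: h=2 → slot 2
499: h=4, probe 4,5 → slot 5
590: h=7 → slot 7
844: h=8 → slot 8
404: h=8, probe 8,9 → slot 9
965: h=8, probe 8,9,10 → slot 10
349: h=8, probe 8,9,10,0 → slot 0
Table: [349, -, 409, -, 598, 499, -, 590, 844, 404, 965]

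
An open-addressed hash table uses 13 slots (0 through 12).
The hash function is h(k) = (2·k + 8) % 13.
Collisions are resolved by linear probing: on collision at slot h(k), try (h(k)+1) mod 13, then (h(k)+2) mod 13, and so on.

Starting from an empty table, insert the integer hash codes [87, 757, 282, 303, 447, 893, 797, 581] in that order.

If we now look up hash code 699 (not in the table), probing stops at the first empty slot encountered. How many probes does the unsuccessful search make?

87 hashes to 0; slot 0 is free → place at 0.
757 hashes to 1; slot 1 is free → place at 1.
282 hashes to 0; 0,1 taken → place at 2.
303 hashes to 3; slot 3 is free → place at 3.
447 hashes to 5; slot 5 is free → place at 5.
893 hashes to 0; 0,1,2,3 taken → place at 4.
797 hashes to 3; 3,4,5 taken → place at 6.
581 hashes to 0; 0,1,2,3,4,5,6 taken → place at 7.
Table: [87, 757, 282, 303, 893, 447, 797, 581, —, —, —, —, —]
Lookup 699: h=2, probe 2,3,4,5,6,7,8 → slot 8 empty, not found.

7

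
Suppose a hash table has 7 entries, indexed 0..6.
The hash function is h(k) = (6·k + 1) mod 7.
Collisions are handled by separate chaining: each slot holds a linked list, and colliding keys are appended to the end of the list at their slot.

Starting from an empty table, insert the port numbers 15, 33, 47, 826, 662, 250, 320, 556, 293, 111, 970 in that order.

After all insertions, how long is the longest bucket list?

15 → bucket 0
33 → bucket 3
47 → bucket 3 (collision)
826 → bucket 1
662 → bucket 4
250 → bucket 3 (collision)
320 → bucket 3 (collision)
556 → bucket 5
293 → bucket 2
111 → bucket 2 (collision)
970 → bucket 4 (collision)
Final buckets:
0: 15
1: 826
2: 293 -> 111
3: 33 -> 47 -> 250 -> 320
4: 662 -> 970
5: 556
6: —

4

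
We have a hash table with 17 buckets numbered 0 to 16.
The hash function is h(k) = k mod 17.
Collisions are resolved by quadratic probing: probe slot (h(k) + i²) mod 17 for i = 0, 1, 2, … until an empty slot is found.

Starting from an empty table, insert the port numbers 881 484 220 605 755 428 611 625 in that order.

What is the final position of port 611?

0

Insert 881: h=14, slot 14 empty -> index 14.
Insert 484: h=8, slot 8 empty -> index 8.
Insert 220: h=16, slot 16 empty -> index 16.
Insert 605: h=10, slot 10 empty -> index 10.
Insert 755: h=7, slot 7 empty -> index 7.
Insert 428: h=3, slot 3 empty -> index 3.
Insert 611: h=16, slot 16 occupied -> index 0.
Insert 625: h=13, slot 13 empty -> index 13.
Table: [611, —, —, 428, —, —, —, 755, 484, —, 605, —, —, 625, 881, —, 220]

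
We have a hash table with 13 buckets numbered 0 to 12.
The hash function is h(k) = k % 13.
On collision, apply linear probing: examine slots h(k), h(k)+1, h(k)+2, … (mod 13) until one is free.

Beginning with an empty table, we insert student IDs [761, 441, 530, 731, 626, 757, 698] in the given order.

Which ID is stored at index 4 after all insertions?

Insert 761: h=7, slot 7 empty → index 7.
Insert 441: h=12, slot 12 empty → index 12.
Insert 530: h=10, slot 10 empty → index 10.
Insert 731: h=3, slot 3 empty → index 3.
Insert 626: h=2, slot 2 empty → index 2.
Insert 757: h=3, slot 3 occupied → index 4.
Insert 698: h=9, slot 9 empty → index 9.
Table: [—, —, 626, 731, 757, —, —, 761, —, 698, 530, —, 441]

757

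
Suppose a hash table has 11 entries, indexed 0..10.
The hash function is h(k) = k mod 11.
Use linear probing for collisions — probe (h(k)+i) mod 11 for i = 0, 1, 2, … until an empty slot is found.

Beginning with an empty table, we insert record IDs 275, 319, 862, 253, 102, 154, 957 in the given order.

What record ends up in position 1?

275: h=0 => slot 0
319: h=0, probe 0,1 => slot 1
862: h=4 => slot 4
253: h=0, probe 0,1,2 => slot 2
102: h=3 => slot 3
154: h=0, probe 0,1,2,3,4,5 => slot 5
957: h=0, probe 0,1,2,3,4,5,6 => slot 6
Table: [275, 319, 253, 102, 862, 154, 957, _, _, _, _]

319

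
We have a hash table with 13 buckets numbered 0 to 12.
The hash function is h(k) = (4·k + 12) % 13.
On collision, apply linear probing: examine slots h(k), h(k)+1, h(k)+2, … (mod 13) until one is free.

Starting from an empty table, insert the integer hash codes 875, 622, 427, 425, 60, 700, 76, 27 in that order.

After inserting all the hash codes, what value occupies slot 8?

875 hashes to 2; slot 2 is free => place at 2.
622 hashes to 4; slot 4 is free => place at 4.
427 hashes to 4; 4 taken => place at 5.
425 hashes to 9; slot 9 is free => place at 9.
60 hashes to 5; 5 taken => place at 6.
700 hashes to 4; 4,5,6 taken => place at 7.
76 hashes to 4; 4,5,6,7 taken => place at 8.
27 hashes to 3; slot 3 is free => place at 3.
Table: [—, —, 875, 27, 622, 427, 60, 700, 76, 425, —, —, —]

76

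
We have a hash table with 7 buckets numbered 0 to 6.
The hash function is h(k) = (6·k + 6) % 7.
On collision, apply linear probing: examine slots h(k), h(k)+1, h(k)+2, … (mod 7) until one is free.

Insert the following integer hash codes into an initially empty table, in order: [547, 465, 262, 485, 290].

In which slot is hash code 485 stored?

6

547: h=5 → slot 5
465: h=3 → slot 3
262: h=3, probe 3,4 → slot 4
485: h=4, probe 4,5,6 → slot 6
290: h=3, probe 3,4,5,6,0 → slot 0
Table: [290, ∅, ∅, 465, 262, 547, 485]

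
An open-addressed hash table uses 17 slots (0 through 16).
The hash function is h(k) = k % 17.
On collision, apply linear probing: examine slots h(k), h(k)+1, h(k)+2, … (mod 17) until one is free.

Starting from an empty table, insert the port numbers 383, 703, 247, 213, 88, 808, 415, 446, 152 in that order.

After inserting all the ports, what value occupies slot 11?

213

383: h=9 => slot 9
703: h=6 => slot 6
247: h=9, probe 9,10 => slot 10
213: h=9, probe 9,10,11 => slot 11
88: h=3 => slot 3
808: h=9, probe 9,10,11,12 => slot 12
415: h=7 => slot 7
446: h=4 => slot 4
152: h=16 => slot 16
Table: [-, -, -, 88, 446, -, 703, 415, -, 383, 247, 213, 808, -, -, -, 152]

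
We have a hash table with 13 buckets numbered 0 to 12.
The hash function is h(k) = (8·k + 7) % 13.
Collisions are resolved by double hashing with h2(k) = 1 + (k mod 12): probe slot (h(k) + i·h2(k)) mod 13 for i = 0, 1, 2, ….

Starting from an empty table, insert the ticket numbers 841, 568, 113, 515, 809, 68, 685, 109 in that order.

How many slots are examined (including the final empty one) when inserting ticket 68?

841 hashes to 1; slot 1 is free → place at 1.
568 hashes to 1, h2=5; 1 taken → place at 6.
113 hashes to 1, h2=6; 1 taken → place at 7.
515 hashes to 6, h2=12; 6 taken → place at 5.
809 hashes to 5, h2=6; 5 taken → place at 11.
68 hashes to 5, h2=9; 5,1 taken → place at 10.
685 hashes to 1, h2=2; 1 taken → place at 3.
109 hashes to 8; slot 8 is free → place at 8.
Table: [_, 841, _, 685, _, 515, 568, 113, 109, _, 68, 809, _]

3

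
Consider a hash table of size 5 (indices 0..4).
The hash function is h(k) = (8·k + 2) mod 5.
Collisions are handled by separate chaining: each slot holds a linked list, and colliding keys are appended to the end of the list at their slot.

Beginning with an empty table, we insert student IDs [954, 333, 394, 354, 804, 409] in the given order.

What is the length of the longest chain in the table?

954 → bucket 4
333 → bucket 1
394 → bucket 4 (collision)
354 → bucket 4 (collision)
804 → bucket 4 (collision)
409 → bucket 4 (collision)
Final buckets:
0: -
1: 333
2: -
3: -
4: 954 -> 394 -> 354 -> 804 -> 409

5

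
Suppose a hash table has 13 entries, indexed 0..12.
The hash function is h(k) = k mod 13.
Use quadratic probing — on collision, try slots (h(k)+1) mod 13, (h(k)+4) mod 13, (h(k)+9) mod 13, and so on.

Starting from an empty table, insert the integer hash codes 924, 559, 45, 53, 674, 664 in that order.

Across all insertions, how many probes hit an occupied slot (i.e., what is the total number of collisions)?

Insert 924: h=1, slot 1 empty → index 1.
Insert 559: h=0, slot 0 empty → index 0.
Insert 45: h=6, slot 6 empty → index 6.
Insert 53: h=1, slot 1 occupied → index 2.
Insert 674: h=11, slot 11 empty → index 11.
Insert 664: h=1, slots 1,2 occupied → index 5.
Table: [559, 924, 53, ., ., 664, 45, ., ., ., ., 674, .]

3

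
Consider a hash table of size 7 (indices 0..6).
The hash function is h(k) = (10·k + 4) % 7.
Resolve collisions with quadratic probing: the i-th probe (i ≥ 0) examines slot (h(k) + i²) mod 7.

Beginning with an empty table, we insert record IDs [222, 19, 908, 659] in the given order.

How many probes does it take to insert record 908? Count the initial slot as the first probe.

3

222: h=5 → slot 5
19: h=5, probe 5,6 → slot 6
908: h=5, probe 5,6,2 → slot 2
659: h=0 → slot 0
Table: [659, ., 908, ., ., 222, 19]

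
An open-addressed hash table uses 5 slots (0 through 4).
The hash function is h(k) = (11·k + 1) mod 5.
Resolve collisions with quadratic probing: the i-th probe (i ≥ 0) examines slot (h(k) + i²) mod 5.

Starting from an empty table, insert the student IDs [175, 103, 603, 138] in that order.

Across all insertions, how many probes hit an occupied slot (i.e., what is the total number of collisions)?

Insert 175: h=1, slot 1 empty → index 1.
Insert 103: h=4, slot 4 empty → index 4.
Insert 603: h=4, slot 4 occupied → index 0.
Insert 138: h=4, slots 4,0 occupied → index 3.
Table: [603, 175, _, 138, 103]

3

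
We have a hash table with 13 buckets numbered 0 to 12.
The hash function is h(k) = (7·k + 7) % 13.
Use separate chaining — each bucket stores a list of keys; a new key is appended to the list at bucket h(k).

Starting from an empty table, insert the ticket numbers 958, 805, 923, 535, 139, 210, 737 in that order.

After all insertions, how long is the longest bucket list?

3

Insert 958: h=5, bucket 5 empty → new chain.
Insert 805: h=0, bucket 0 empty → new chain.
Insert 923: h=7, bucket 7 empty → new chain.
Insert 535: h=8, bucket 8 empty → new chain.
Insert 139: h=5, bucket 5 nonempty → append to chain.
Insert 210: h=8, bucket 8 nonempty → append to chain.
Insert 737: h=5, bucket 5 nonempty → append to chain.
Final buckets:
0: 805
1: ∅
2: ∅
3: ∅
4: ∅
5: 958 -> 139 -> 737
6: ∅
7: 923
8: 535 -> 210
9: ∅
10: ∅
11: ∅
12: ∅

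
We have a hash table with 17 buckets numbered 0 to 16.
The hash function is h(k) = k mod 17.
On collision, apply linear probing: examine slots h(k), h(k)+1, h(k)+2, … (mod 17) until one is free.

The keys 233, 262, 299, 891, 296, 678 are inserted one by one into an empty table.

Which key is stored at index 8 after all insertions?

233 hashes to 12; slot 12 is free => place at 12.
262 hashes to 7; slot 7 is free => place at 7.
299 hashes to 10; slot 10 is free => place at 10.
891 hashes to 7; 7 taken => place at 8.
296 hashes to 7; 7,8 taken => place at 9.
678 hashes to 15; slot 15 is free => place at 15.
Table: [., ., ., ., ., ., ., 262, 891, 296, 299, ., 233, ., ., 678, .]

891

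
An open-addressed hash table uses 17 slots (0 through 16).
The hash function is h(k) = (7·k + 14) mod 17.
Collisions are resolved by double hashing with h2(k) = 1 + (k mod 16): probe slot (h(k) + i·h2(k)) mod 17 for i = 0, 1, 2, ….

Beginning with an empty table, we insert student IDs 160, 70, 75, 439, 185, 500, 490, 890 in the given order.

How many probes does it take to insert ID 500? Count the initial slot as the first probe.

160: h=12 -> slot 12
70: h=11 -> slot 11
75: h=12, h2=12, probe 12,7 -> slot 7
439: h=10 -> slot 10
185: h=0 -> slot 0
500: h=12, h2=5, probe 12,0,5 -> slot 5
490: h=10, h2=11, probe 10,4 -> slot 4
890: h=5, h2=11, probe 5,16 -> slot 16
Table: [185, ., ., ., 490, 500, ., 75, ., ., 439, 70, 160, ., ., ., 890]

3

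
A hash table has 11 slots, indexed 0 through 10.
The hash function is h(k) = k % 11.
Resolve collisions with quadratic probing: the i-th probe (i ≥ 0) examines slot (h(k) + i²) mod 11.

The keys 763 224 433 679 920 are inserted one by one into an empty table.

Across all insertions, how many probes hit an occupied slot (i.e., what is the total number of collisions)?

4

763: h=4 => slot 4
224: h=4, probe 4,5 => slot 5
433: h=4, probe 4,5,8 => slot 8
679: h=8, probe 8,9 => slot 9
920: h=7 => slot 7
Table: [—, —, —, —, 763, 224, —, 920, 433, 679, —]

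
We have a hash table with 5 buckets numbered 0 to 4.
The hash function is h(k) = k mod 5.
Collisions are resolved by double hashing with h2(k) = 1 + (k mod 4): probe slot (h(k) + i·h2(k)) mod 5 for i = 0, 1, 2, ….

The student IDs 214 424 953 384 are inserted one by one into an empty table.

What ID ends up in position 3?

Insert 214: h=4, slot 4 empty → index 4.
Insert 424: h=4, h2=1, slot 4 occupied → index 0.
Insert 953: h=3, slot 3 empty → index 3.
Insert 384: h=4, h2=1, slots 4,0 occupied → index 1.
Table: [424, 384, -, 953, 214]

953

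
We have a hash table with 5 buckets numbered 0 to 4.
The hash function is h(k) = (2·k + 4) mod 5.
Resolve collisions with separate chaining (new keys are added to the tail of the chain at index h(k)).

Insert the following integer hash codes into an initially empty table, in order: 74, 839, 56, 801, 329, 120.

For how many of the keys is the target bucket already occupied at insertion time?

Insert 74: h=2, bucket 2 empty → new chain.
Insert 839: h=2, bucket 2 nonempty → append to chain.
Insert 56: h=1, bucket 1 empty → new chain.
Insert 801: h=1, bucket 1 nonempty → append to chain.
Insert 329: h=2, bucket 2 nonempty → append to chain.
Insert 120: h=4, bucket 4 empty → new chain.
Final buckets:
0: _
1: 56 -> 801
2: 74 -> 839 -> 329
3: _
4: 120

3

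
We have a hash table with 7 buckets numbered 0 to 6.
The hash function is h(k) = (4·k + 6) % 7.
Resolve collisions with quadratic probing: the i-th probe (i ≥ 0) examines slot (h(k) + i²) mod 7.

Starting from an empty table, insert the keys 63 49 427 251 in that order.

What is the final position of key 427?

Insert 63: h=6, slot 6 empty → index 6.
Insert 49: h=6, slot 6 occupied → index 0.
Insert 427: h=6, slots 6,0 occupied → index 3.
Insert 251: h=2, slot 2 empty → index 2.
Table: [49, —, 251, 427, —, —, 63]

3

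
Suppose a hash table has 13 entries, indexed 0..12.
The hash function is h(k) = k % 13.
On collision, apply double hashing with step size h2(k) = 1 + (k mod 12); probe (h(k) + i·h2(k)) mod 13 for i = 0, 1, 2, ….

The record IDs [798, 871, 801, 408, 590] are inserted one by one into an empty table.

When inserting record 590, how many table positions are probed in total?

3

Insert 798: h=5, slot 5 empty -> index 5.
Insert 871: h=0, slot 0 empty -> index 0.
Insert 801: h=8, slot 8 empty -> index 8.
Insert 408: h=5, h2=1, slot 5 occupied -> index 6.
Insert 590: h=5, h2=3, slots 5,8 occupied -> index 11.
Table: [871, —, —, —, —, 798, 408, —, 801, —, —, 590, —]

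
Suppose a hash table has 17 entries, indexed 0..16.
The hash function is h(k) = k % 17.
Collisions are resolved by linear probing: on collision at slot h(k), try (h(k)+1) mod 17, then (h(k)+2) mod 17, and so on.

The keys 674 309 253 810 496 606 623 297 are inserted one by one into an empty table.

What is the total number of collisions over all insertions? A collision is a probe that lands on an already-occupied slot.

7

Insert 674: h=11, slot 11 empty → index 11.
Insert 309: h=3, slot 3 empty → index 3.
Insert 253: h=15, slot 15 empty → index 15.
Insert 810: h=11, slot 11 occupied → index 12.
Insert 496: h=3, slot 3 occupied → index 4.
Insert 606: h=11, slots 11,12 occupied → index 13.
Insert 623: h=11, slots 11,12,13 occupied → index 14.
Insert 297: h=8, slot 8 empty → index 8.
Table: [., ., ., 309, 496, ., ., ., 297, ., ., 674, 810, 606, 623, 253, .]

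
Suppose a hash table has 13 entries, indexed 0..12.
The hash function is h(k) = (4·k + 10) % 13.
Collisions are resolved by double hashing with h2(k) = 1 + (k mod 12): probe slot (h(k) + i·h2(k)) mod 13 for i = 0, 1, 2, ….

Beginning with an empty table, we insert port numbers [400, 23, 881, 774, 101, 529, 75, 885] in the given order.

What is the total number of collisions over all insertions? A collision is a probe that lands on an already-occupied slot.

Insert 400: h=11, slot 11 empty -> index 11.
Insert 23: h=11, h2=12, slot 11 occupied -> index 10.
Insert 881: h=11, h2=6, slot 11 occupied -> index 4.
Insert 774: h=12, slot 12 empty -> index 12.
Insert 101: h=11, h2=6, slots 11,4,10 occupied -> index 3.
Insert 529: h=7, slot 7 empty -> index 7.
Insert 75: h=11, h2=4, slot 11 occupied -> index 2.
Insert 885: h=1, slot 1 empty -> index 1.
Table: [—, 885, 75, 101, 881, —, —, 529, —, —, 23, 400, 774]

6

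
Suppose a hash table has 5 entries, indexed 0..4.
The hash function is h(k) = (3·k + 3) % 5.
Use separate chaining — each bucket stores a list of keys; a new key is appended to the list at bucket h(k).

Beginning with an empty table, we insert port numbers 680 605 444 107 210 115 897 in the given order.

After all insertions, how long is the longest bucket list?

4

Insert 680: h=3, bucket 3 empty → new chain.
Insert 605: h=3, bucket 3 nonempty → append to chain.
Insert 444: h=0, bucket 0 empty → new chain.
Insert 107: h=4, bucket 4 empty → new chain.
Insert 210: h=3, bucket 3 nonempty → append to chain.
Insert 115: h=3, bucket 3 nonempty → append to chain.
Insert 897: h=4, bucket 4 nonempty → append to chain.
Final buckets:
0: 444
1: .
2: .
3: 680 -> 605 -> 210 -> 115
4: 107 -> 897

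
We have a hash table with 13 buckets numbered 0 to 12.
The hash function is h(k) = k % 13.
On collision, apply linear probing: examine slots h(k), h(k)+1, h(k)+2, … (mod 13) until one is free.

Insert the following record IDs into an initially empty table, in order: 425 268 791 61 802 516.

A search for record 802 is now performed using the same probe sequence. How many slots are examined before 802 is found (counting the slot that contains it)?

Insert 425: h=9, slot 9 empty → index 9.
Insert 268: h=8, slot 8 empty → index 8.
Insert 791: h=11, slot 11 empty → index 11.
Insert 61: h=9, slot 9 occupied → index 10.
Insert 802: h=9, slots 9,10,11 occupied → index 12.
Insert 516: h=9, slots 9,10,11,12 occupied → index 0.
Table: [516, —, —, —, —, —, —, —, 268, 425, 61, 791, 802]
Lookup 802: h=9, probe 9,10,11,12 → found at 12.

4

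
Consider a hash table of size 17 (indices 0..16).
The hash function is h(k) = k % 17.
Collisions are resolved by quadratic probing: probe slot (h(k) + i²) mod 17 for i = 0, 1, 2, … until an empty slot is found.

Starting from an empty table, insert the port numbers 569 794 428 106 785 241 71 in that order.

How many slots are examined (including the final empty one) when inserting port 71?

569: h=8 -> slot 8
794: h=12 -> slot 12
428: h=3 -> slot 3
106: h=4 -> slot 4
785: h=3, probe 3,4,7 -> slot 7
241: h=3, probe 3,4,7,12,2 -> slot 2
71: h=3, probe 3,4,7,12,2,11 -> slot 11
Table: [—, —, 241, 428, 106, —, —, 785, 569, —, —, 71, 794, —, —, —, —]

6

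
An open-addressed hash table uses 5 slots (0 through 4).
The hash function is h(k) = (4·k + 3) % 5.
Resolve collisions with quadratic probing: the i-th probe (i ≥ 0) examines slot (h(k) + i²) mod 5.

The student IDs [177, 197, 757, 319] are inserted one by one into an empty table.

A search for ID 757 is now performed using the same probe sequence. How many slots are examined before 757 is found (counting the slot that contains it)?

3

Insert 177: h=1, slot 1 empty => index 1.
Insert 197: h=1, slot 1 occupied => index 2.
Insert 757: h=1, slots 1,2 occupied => index 0.
Insert 319: h=4, slot 4 empty => index 4.
Table: [757, 177, 197, ∅, 319]
Lookup 757: h=1, probe 1,2,0 → found at 0.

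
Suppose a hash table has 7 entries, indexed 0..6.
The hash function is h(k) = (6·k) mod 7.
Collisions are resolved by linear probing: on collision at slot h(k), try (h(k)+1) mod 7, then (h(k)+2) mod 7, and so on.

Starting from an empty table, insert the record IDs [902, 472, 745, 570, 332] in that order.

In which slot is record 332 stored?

Insert 902: h=1, slot 1 empty → index 1.
Insert 472: h=4, slot 4 empty → index 4.
Insert 745: h=4, slot 4 occupied → index 5.
Insert 570: h=4, slots 4,5 occupied → index 6.
Insert 332: h=4, slots 4,5,6 occupied → index 0.
Table: [332, 902, ∅, ∅, 472, 745, 570]

0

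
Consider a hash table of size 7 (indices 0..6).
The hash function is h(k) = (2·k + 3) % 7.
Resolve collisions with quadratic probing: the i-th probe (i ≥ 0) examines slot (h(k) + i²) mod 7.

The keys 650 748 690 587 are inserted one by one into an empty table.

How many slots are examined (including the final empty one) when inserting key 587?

3

650 hashes to 1; slot 1 is free → place at 1.
748 hashes to 1; 1 taken → place at 2.
690 hashes to 4; slot 4 is free → place at 4.
587 hashes to 1; 1,2 taken → place at 5.
Table: [., 650, 748, ., 690, 587, .]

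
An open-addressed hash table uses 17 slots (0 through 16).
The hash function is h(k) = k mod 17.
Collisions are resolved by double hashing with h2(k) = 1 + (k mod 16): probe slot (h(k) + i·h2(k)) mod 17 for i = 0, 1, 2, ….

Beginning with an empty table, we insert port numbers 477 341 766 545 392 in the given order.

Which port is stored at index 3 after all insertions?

545

Insert 477: h=1, slot 1 empty => index 1.
Insert 341: h=1, h2=6, slot 1 occupied => index 7.
Insert 766: h=1, h2=15, slot 1 occupied => index 16.
Insert 545: h=1, h2=2, slot 1 occupied => index 3.
Insert 392: h=1, h2=9, slot 1 occupied => index 10.
Table: [—, 477, —, 545, —, —, —, 341, —, —, 392, —, —, —, —, —, 766]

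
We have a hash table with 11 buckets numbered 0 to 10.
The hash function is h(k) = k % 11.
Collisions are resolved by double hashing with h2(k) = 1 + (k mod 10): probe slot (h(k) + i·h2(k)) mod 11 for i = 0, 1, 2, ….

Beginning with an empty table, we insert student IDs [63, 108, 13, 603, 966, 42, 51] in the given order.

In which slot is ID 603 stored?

6

63: h=8 => slot 8
108: h=9 => slot 9
13: h=2 => slot 2
603: h=9, h2=4, probe 9,2,6 => slot 6
966: h=9, h2=7, probe 9,5 => slot 5
42: h=9, h2=3, probe 9,1 => slot 1
51: h=7 => slot 7
Table: [-, 42, 13, -, -, 966, 603, 51, 63, 108, -]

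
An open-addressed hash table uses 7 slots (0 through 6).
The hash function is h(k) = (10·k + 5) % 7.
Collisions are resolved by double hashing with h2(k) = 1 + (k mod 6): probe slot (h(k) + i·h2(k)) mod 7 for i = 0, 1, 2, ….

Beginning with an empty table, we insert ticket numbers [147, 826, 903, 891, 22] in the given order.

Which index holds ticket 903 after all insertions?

Insert 147: h=5, slot 5 empty -> index 5.
Insert 826: h=5, h2=5, slot 5 occupied -> index 3.
Insert 903: h=5, h2=4, slot 5 occupied -> index 2.
Insert 891: h=4, slot 4 empty -> index 4.
Insert 22: h=1, slot 1 empty -> index 1.
Table: [—, 22, 903, 826, 891, 147, —]

2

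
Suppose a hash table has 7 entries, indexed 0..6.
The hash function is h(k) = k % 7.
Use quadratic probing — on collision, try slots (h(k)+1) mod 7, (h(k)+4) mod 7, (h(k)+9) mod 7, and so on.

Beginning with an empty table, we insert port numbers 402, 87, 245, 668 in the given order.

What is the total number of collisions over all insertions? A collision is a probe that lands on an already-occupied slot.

4

402: h=3 => slot 3
87: h=3, probe 3,4 => slot 4
245: h=0 => slot 0
668: h=3, probe 3,4,0,5 => slot 5
Table: [245, _, _, 402, 87, 668, _]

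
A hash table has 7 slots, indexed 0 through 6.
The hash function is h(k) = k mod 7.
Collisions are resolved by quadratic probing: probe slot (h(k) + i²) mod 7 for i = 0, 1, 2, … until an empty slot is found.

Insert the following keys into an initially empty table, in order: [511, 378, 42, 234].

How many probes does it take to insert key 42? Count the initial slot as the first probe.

Insert 511: h=0, slot 0 empty -> index 0.
Insert 378: h=0, slot 0 occupied -> index 1.
Insert 42: h=0, slots 0,1 occupied -> index 4.
Insert 234: h=3, slot 3 empty -> index 3.
Table: [511, 378, ∅, 234, 42, ∅, ∅]

3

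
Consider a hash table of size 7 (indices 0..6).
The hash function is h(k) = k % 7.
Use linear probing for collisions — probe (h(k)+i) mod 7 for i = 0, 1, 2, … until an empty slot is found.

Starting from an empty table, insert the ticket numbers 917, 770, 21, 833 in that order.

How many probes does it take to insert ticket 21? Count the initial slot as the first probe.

3

917 hashes to 0; slot 0 is free → place at 0.
770 hashes to 0; 0 taken → place at 1.
21 hashes to 0; 0,1 taken → place at 2.
833 hashes to 0; 0,1,2 taken → place at 3.
Table: [917, 770, 21, 833, ∅, ∅, ∅]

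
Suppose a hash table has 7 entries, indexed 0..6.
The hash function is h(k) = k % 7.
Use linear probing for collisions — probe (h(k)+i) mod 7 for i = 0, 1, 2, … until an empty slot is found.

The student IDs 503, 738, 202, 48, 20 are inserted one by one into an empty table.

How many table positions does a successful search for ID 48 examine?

3

Insert 503: h=6, slot 6 empty => index 6.
Insert 738: h=3, slot 3 empty => index 3.
Insert 202: h=6, slot 6 occupied => index 0.
Insert 48: h=6, slots 6,0 occupied => index 1.
Insert 20: h=6, slots 6,0,1 occupied => index 2.
Table: [202, 48, 20, 738, -, -, 503]
Lookup 48: h=6, probe 6,0,1 → found at 1.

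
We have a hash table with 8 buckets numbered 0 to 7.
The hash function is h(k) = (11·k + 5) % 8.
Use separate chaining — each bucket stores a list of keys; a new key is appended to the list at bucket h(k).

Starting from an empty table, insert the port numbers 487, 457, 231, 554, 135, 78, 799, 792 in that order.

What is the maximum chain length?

4

Insert 487: h=2, bucket 2 empty → new chain.
Insert 457: h=0, bucket 0 empty → new chain.
Insert 231: h=2, bucket 2 nonempty → append to chain.
Insert 554: h=3, bucket 3 empty → new chain.
Insert 135: h=2, bucket 2 nonempty → append to chain.
Insert 78: h=7, bucket 7 empty → new chain.
Insert 799: h=2, bucket 2 nonempty → append to chain.
Insert 792: h=5, bucket 5 empty → new chain.
Final buckets:
0: 457
1: ∅
2: 487 -> 231 -> 135 -> 799
3: 554
4: ∅
5: 792
6: ∅
7: 78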